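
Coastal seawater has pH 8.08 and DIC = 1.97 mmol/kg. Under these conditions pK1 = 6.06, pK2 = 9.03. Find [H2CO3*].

[CO2*] = 16.8 μmol/kg

α₀ = 1 / (1 + K1/[H⁺] + K1K2/[H⁺]²) = 1 / (1 + 10^+2.02 + 10^+1.07)
   = 1 / (1 + 104.71 + 11.749) = 1/117.46 = 0.008513
[CO2*] = α₀ × DIC = 0.008513 × 1.97 = 0.0168 mmol/kg = 16.8 μmol/kg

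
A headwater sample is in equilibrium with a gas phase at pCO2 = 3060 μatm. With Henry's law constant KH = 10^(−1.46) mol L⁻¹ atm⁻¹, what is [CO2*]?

KH = 10^(−1.46) = 3.467×10^-2 mol L⁻¹ atm⁻¹
[CO2*] = KH · pCO2 = 3.467×10^-2 × 3060×10^-6 atm = 1.06×10^-4 mol/L

[CO2*] = 106 μmol/L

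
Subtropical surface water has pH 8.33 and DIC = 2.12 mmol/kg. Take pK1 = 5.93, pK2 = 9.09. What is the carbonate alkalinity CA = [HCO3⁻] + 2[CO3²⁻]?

CA = 2.43 mmol/kg

CA = [HCO3⁻] + 2[CO3²⁻] = (α₁ + 2α₂)·DIC
At pH 8.33: [H⁺]/K1 = 10^-2.40 = 0.0039811, K2/[H⁺] = 10^-0.76 = 0.17378
α₁ = 1/(1 + 0.0039811 + 0.17378) = 1/1.1778 = 0.8491; α₂ = α₁·K2/[H⁺] = 0.1476
α₁ + 2α₂ = 1.1442
CA = 1.1442 × 2.12 = 2.43 mmol/kg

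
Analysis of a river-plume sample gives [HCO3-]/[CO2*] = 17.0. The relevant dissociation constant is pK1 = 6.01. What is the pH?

pH = 7.24

From K1 = [H⁺][HCO3-]/[CO2*]:  pH = pK1 + log₁₀([HCO3-]/[CO2*])
log₁₀(17.0) = +1.230
pH = 6.01 + (+1.230) = 7.24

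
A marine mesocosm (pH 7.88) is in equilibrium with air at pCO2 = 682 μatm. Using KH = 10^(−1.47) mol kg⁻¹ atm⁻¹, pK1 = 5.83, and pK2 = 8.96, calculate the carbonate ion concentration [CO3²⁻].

[CO3²⁻] = 0.216 mmol/kg

[CO2*] = KH · pCO2 = 10^(−1.47) × 682×10^-6 = 2.311×10^-5 mol/kg
α₀ = 1/(1 + K1/[H⁺] + K1K2/[H⁺]²) = 1/(1 + 10^+2.05 + 10^+0.97) = 0.008161
DIC = [CO2*]/α₀ = 2.311×10^-5 / 0.008161 = 2.832 mmol/kg
[CO3²⁻] = α₂·DIC; α₂ = 0.07616, so [CO3²⁻] = 0.07616 × 2.832 = 0.216 mmol/kg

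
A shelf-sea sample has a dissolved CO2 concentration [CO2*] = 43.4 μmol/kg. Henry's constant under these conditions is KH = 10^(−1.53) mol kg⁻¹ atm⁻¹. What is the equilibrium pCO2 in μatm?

KH = 10^(−1.53) = 2.951×10^-2 mol kg⁻¹ atm⁻¹
pCO2 = [CO2*]/KH = 43.4×10^-6 / 2.951×10^-2 = 1.47×10^-3 atm = 1470 μatm

pCO2 = 1470 μatm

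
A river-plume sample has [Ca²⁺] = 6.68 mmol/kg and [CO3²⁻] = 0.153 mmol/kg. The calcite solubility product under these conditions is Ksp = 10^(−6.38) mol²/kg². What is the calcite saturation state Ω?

Ω = 2.45

Ksp = 10^(−6.38) = 4.169×10^-7
Ω = [Ca²⁺][CO3²⁻]/Ksp = (6.68×10^-3)(0.153×10^-3) / 4.169×10^-7 = 2.45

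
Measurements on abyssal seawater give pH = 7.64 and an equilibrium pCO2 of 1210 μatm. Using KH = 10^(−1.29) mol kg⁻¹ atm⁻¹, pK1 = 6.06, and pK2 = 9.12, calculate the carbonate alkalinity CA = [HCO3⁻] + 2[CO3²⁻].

[CO2*] = KH · pCO2 = 10^(−1.29) × 1210×10^-6 = 6.206×10^-5 mol/kg
α₀ = 1/(1 + K1/[H⁺] + K1K2/[H⁺]²) = 1/(1 + 10^+1.58 + 10^+0.10) = 0.02483
DIC = [CO2*]/α₀ = 6.206×10^-5 / 0.02483 = 2.499 mmol/kg
CA = (α₁ + 2α₂)·DIC = (0.9439 + 2×0.03126) × 2.499 = 2.52 mmol/kg

CA = 2.52 mmol/kg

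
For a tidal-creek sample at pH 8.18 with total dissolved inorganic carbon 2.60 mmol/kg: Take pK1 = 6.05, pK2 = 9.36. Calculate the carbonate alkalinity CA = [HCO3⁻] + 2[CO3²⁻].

CA = [HCO3⁻] + 2[CO3²⁻] = (α₁ + 2α₂)·DIC
At pH 8.18: [H⁺]/K1 = 10^-2.13 = 0.0074131, K2/[H⁺] = 10^-1.18 = 0.066069
α₁ = 1/(1 + 0.0074131 + 0.066069) = 1/1.0735 = 0.9315; α₂ = α₁·K2/[H⁺] = 0.06155
α₁ + 2α₂ = 1.0546
CA = 1.0546 × 2.60 = 2.74 mmol/kg

CA = 2.74 mmol/kg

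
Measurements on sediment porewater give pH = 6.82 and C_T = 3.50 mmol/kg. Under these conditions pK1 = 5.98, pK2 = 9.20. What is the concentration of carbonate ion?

α₂ = 1 / (1 + [H⁺]/K2 + [H⁺]²/(K1K2)) = 1 / (1 + 10^+2.38 + 10^+1.54)
   = 1 / (1 + 239.88 + 34.674) = 1/275.56 = 0.003629
[CO3²⁻] = α₂ × DIC = 0.003629 × 3.50 = 0.0127 mmol/kg = 12.7 μmol/kg

[CO3²⁻] = 12.7 μmol/kg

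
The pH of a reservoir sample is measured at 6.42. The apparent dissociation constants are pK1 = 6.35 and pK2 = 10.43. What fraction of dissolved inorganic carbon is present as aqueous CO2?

α₀ = 1 / (1 + K1/[H⁺] + K1K2/[H⁺]²) = 1 / (1 + 10^+0.07 + 10^-3.94)
   = 1 / (1 + 1.1749 + 0.00011482) = 1/2.1750 = 0.4598

α₀ = 0.460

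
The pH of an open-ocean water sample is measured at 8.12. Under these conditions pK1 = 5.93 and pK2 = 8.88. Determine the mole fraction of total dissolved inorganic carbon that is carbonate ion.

α₂ = 0.147

α₂ = 1 / (1 + [H⁺]/K2 + [H⁺]²/(K1K2)) = 1 / (1 + 10^+0.76 + 10^-1.43)
   = 1 / (1 + 5.7544 + 0.037154) = 1/6.7916 = 0.1472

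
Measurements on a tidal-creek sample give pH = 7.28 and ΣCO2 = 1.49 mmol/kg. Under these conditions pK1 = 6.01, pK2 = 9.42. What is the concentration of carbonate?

[CO3²⁻] = 10.2 μmol/kg

α₂ = 1 / (1 + [H⁺]/K2 + [H⁺]²/(K1K2)) = 1 / (1 + 10^+2.14 + 10^+0.87)
   = 1 / (1 + 138.04 + 7.4131) = 1/146.45 = 0.006828
[CO3²⁻] = α₂ × DIC = 0.006828 × 1.49 = 0.0102 mmol/kg = 10.2 μmol/kg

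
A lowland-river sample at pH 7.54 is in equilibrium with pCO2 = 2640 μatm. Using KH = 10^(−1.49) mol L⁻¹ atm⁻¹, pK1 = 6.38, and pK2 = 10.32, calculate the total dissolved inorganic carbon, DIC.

[CO2*] = KH · pCO2 = 10^(−1.49) × 2640×10^-6 = 8.543×10^-5 mol/L
α₀ = 1/(1 + K1/[H⁺] + K1K2/[H⁺]²) = 1/(1 + 10^+1.16 + 10^-1.62) = 0.06461
DIC = [CO2*]/α₀ = 8.543×10^-5 / 0.06461 = 1.32 mmol/L

DIC = 1.32 mmol/L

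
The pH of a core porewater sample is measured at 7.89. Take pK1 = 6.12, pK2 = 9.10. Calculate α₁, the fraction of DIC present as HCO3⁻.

α₁ = 0.927

α₁ = 1 / (1 + [H⁺]/K1 + K2/[H⁺]) = 1 / (1 + 10^-1.77 + 10^-1.21)
   = 1 / (1 + 0.016982 + 0.061660) = 1/1.0786 = 0.9271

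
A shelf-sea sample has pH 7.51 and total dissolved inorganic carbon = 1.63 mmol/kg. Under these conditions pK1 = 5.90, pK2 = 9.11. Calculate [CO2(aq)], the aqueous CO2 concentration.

α₀ = 1 / (1 + K1/[H⁺] + K1K2/[H⁺]²) = 1 / (1 + 10^+1.61 + 10^+0.01)
   = 1 / (1 + 40.738 + 1.0233) = 1/42.761 = 0.02339
[CO2*] = α₀ × DIC = 0.02339 × 1.63 = 0.0381 mmol/kg

[CO2*] = 0.0381 mmol/kg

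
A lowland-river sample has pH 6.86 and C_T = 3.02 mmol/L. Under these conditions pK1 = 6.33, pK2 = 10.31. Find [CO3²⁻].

α₂ = 1 / (1 + [H⁺]/K2 + [H⁺]²/(K1K2)) = 1 / (1 + 10^+3.45 + 10^+2.92)
   = 1 / (1 + 2818.4 + 831.76) = 1/3651.1 = 0.0002739
[CO3²⁻] = α₂ × DIC = 0.0002739 × 3.02 = 0.000827 mmol/L = 0.827 μmol/L

[CO3²⁻] = 0.827 μmol/L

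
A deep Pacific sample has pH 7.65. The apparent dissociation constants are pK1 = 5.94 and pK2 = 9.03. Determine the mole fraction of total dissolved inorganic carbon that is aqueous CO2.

α₀ = 1 / (1 + K1/[H⁺] + K1K2/[H⁺]²) = 1 / (1 + 10^+1.71 + 10^+0.33)
   = 1 / (1 + 51.286 + 2.1380) = 1/54.424 = 0.01837

α₀ = 0.0184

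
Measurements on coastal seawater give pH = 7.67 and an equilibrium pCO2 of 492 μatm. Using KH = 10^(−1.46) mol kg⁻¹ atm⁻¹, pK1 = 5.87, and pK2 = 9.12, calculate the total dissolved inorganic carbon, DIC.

[CO2*] = KH · pCO2 = 10^(−1.46) × 492×10^-6 = 1.706×10^-5 mol/kg
α₀ = 1/(1 + K1/[H⁺] + K1K2/[H⁺]²) = 1/(1 + 10^+1.80 + 10^+0.35) = 0.01508
DIC = [CO2*]/α₀ = 1.706×10^-5 / 0.01508 = 1.13 mmol/kg

DIC = 1.13 mmol/kg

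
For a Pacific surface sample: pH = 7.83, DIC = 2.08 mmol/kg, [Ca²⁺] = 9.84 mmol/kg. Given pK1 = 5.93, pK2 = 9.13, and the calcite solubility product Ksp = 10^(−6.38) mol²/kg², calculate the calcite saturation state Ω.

Ω = 2.32

α₂ = 1 / (1 + [H⁺]/K2 + [H⁺]²/(K1K2)) = 1 / (1 + 10^+1.30 + 10^-0.60)
   = 1 / (1 + 19.953 + 0.25119) = 1/21.204 = 0.04716
[CO3²⁻] = α₂ × DIC = 0.04716 × 2.08 = 0.09810 mmol/kg
Ksp = 10^(−6.38) = 4.169×10^-7
Ω = [Ca²⁺][CO3²⁻]/Ksp = (9.84×10^-3)(9.810×10^-5) / 4.169×10^-7 = 2.32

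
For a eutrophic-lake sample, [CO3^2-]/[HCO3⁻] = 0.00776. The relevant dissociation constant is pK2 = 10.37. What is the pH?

pH = 8.26

From K2 = [H⁺][CO3^2-]/[HCO3⁻]:  pH = pK2 + log₁₀([CO3^2-]/[HCO3⁻])
log₁₀(0.00776) = -2.110
pH = 10.37 + (-2.110) = 8.26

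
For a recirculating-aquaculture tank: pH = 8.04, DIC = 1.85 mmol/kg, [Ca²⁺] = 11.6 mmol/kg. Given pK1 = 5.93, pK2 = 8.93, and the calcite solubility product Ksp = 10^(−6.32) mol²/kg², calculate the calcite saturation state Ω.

Ω = 5.08

α₂ = 1 / (1 + [H⁺]/K2 + [H⁺]²/(K1K2)) = 1 / (1 + 10^+0.89 + 10^-1.22)
   = 1 / (1 + 7.7625 + 0.060256) = 1/8.8227 = 0.1133
[CO3²⁻] = α₂ × DIC = 0.1133 × 1.85 = 0.2097 mmol/kg
Ksp = 10^(−6.32) = 4.786×10^-7
Ω = [Ca²⁺][CO3²⁻]/Ksp = (11.6×10^-3)(2.097×10^-4) / 4.786×10^-7 = 5.08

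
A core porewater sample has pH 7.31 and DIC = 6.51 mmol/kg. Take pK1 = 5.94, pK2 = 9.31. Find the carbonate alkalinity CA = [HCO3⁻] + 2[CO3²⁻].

CA = [HCO3⁻] + 2[CO3²⁻] = (α₁ + 2α₂)·DIC
At pH 7.31: [H⁺]/K1 = 10^-1.37 = 0.042658, K2/[H⁺] = 10^-2.00 = 0.010000
α₁ = 1/(1 + 0.042658 + 0.010000) = 1/1.0527 = 0.9500; α₂ = α₁·K2/[H⁺] = 0.009500
α₁ + 2α₂ = 0.9690
CA = 0.9690 × 6.51 = 6.31 mmol/kg

CA = 6.31 mmol/kg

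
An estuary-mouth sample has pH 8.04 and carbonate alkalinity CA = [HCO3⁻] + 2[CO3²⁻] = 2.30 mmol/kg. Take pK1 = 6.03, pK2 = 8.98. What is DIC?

CA = [HCO3⁻] + 2[CO3²⁻] = (α₁ + 2α₂)·DIC
At pH 8.04: [H⁺]/K1 = 10^-2.01 = 0.0097724, K2/[H⁺] = 10^-0.94 = 0.11482
α₁ = 1/(1 + 0.0097724 + 0.11482) = 1/1.1246 = 0.8892; α₂ = α₁·K2/[H⁺] = 0.1021
α₁ + 2α₂ = 1.0934
DIC = CA / (α₁ + 2α₂) = 2.30 / 1.0934 = 2.10 mmol/kg

DIC = 2.10 mmol/kg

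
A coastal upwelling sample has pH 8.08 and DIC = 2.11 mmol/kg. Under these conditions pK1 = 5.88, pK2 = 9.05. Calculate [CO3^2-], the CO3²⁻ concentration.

α₂ = 1 / (1 + [H⁺]/K2 + [H⁺]²/(K1K2)) = 1 / (1 + 10^+0.97 + 10^-1.23)
   = 1 / (1 + 9.3325 + 0.058884) = 1/10.391 = 0.09623
[CO3²⁻] = α₂ × DIC = 0.09623 × 2.11 = 0.203 mmol/kg

[CO3²⁻] = 0.203 mmol/kg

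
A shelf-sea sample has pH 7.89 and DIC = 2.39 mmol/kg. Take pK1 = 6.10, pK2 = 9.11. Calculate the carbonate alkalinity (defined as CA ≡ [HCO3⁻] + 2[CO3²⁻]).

CA = 2.49 mmol/kg

CA = [HCO3⁻] + 2[CO3²⁻] = (α₁ + 2α₂)·DIC
At pH 7.89: [H⁺]/K1 = 10^-1.79 = 0.016218, K2/[H⁺] = 10^-1.22 = 0.060256
α₁ = 1/(1 + 0.016218 + 0.060256) = 1/1.0765 = 0.9290; α₂ = α₁·K2/[H⁺] = 0.05598
α₁ + 2α₂ = 1.0409
CA = 1.0409 × 2.39 = 2.49 mmol/kg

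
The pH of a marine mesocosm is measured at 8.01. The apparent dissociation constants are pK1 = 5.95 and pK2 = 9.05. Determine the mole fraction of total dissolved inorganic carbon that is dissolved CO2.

α₀ = 1 / (1 + K1/[H⁺] + K1K2/[H⁺]²) = 1 / (1 + 10^+2.06 + 10^+1.02)
   = 1 / (1 + 114.82 + 10.471) = 1/126.29 = 0.007918

α₀ = 0.00792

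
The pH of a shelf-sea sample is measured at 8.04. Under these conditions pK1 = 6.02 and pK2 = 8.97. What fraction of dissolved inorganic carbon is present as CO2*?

α₀ = 0.00847

α₀ = 1 / (1 + K1/[H⁺] + K1K2/[H⁺]²) = 1 / (1 + 10^+2.02 + 10^+1.09)
   = 1 / (1 + 104.71 + 12.303) = 1/118.02 = 0.008473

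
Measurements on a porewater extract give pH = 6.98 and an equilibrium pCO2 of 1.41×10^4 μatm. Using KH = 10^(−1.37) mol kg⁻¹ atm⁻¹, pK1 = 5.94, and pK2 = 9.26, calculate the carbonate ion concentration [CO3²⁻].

[CO3²⁻] = 0.0346 mmol/kg

[CO2*] = KH · pCO2 = 10^(−1.37) × 1.41×10^4×10^-6 = 6.015×10^-4 mol/kg
α₀ = 1/(1 + K1/[H⁺] + K1K2/[H⁺]²) = 1/(1 + 10^+1.04 + 10^-1.24) = 0.08318
DIC = [CO2*]/α₀ = 6.015×10^-4 / 0.08318 = 7.231 mmol/kg
[CO3²⁻] = α₂·DIC; α₂ = 0.004786, so [CO3²⁻] = 0.004786 × 7.231 = 0.0346 mmol/kg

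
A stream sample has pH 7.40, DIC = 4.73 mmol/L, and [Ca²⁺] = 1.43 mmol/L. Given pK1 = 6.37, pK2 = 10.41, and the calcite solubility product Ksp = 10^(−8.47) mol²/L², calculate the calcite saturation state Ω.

α₂ = 1 / (1 + [H⁺]/K2 + [H⁺]²/(K1K2)) = 1 / (1 + 10^+3.01 + 10^+1.98)
   = 1 / (1 + 1023.3 + 95.499) = 1/1119.8 = 0.0008930
[CO3²⁻] = α₂ × DIC = 0.0008930 × 4.73 = 0.004224 mmol/L = 4.224 μmol/L
Ksp = 10^(−8.47) = 3.388×10^-9
Ω = [Ca²⁺][CO3²⁻]/Ksp = (1.43×10^-3)(4.224×10^-6) / 3.388×10^-9 = 1.78

Ω = 1.78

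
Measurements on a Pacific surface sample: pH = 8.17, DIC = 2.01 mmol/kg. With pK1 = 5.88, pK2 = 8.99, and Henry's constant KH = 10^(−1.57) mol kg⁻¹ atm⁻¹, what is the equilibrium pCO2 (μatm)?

pCO2 = 331 μatm

α₀ = 1 / (1 + K1/[H⁺] + K1K2/[H⁺]²) = 1 / (1 + 10^+2.29 + 10^+1.47)
   = 1 / (1 + 194.98 + 29.512) = 1/225.50 = 0.004435
[CO2*] = α₀ × DIC = 0.004435 × 2.01 = 0.008914 mmol/kg = 8.914 μmol/kg
pCO2 = [CO2*]/KH = 8.914×10^-6 / 2.692×10^-2 = 331 μatm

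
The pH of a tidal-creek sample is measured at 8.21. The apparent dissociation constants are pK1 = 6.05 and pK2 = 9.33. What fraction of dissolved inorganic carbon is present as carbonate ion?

α₂ = 0.0701

α₂ = 1 / (1 + [H⁺]/K2 + [H⁺]²/(K1K2)) = 1 / (1 + 10^+1.12 + 10^-1.04)
   = 1 / (1 + 13.183 + 0.091201) = 1/14.274 = 0.07006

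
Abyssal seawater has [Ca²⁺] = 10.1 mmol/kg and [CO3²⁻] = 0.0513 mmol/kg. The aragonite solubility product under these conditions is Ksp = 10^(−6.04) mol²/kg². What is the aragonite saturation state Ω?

Ω = 0.568

Ksp = 10^(−6.04) = 9.120×10^-7
Ω = [Ca²⁺][CO3²⁻]/Ksp = (10.1×10^-3)(0.0513×10^-3) / 9.120×10^-7 = 0.568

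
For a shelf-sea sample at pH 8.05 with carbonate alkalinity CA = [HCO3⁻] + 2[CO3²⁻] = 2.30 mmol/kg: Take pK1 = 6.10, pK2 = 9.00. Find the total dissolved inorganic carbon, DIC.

DIC = 2.11 mmol/kg

CA = [HCO3⁻] + 2[CO3²⁻] = (α₁ + 2α₂)·DIC
At pH 8.05: [H⁺]/K1 = 10^-1.95 = 0.011220, K2/[H⁺] = 10^-0.95 = 0.11220
α₁ = 1/(1 + 0.011220 + 0.11220) = 1/1.1234 = 0.8901; α₂ = α₁·K2/[H⁺] = 0.09988
α₁ + 2α₂ = 1.0899
DIC = CA / (α₁ + 2α₂) = 2.30 / 1.0899 = 2.11 mmol/kg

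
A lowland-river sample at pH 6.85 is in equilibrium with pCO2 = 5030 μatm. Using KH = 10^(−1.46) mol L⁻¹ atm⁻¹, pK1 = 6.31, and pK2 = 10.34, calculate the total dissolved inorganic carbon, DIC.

DIC = 0.779 mmol/L

[CO2*] = KH · pCO2 = 10^(−1.46) × 5030×10^-6 = 1.744×10^-4 mol/L
α₀ = 1/(1 + K1/[H⁺] + K1K2/[H⁺]²) = 1/(1 + 10^+0.54 + 10^-2.95) = 0.2238
DIC = [CO2*]/α₀ = 1.744×10^-4 / 0.2238 = 0.779 mmol/L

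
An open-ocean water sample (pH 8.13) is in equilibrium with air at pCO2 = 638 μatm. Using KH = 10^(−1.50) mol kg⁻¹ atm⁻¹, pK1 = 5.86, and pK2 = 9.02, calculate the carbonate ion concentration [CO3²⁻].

[CO2*] = KH · pCO2 = 10^(−1.50) × 638×10^-6 = 2.018×10^-5 mol/kg
α₀ = 1/(1 + K1/[H⁺] + K1K2/[H⁺]²) = 1/(1 + 10^+2.27 + 10^+1.38) = 0.004735
DIC = [CO2*]/α₀ = 2.018×10^-5 / 0.004735 = 4.261 mmol/kg
[CO3²⁻] = α₂·DIC; α₂ = 0.1136, so [CO3²⁻] = 0.1136 × 4.261 = 0.484 mmol/kg

[CO3²⁻] = 0.484 mmol/kg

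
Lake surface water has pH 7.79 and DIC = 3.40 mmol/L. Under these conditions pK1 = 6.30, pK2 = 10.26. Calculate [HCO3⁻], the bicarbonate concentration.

α₁ = 1 / (1 + [H⁺]/K1 + K2/[H⁺]) = 1 / (1 + 10^-1.49 + 10^-2.47)
   = 1 / (1 + 0.032359 + 0.0033884) = 1/1.0357 = 0.9655
[HCO3⁻] = α₁ × DIC = 0.9655 × 3.40 = 3.28 mmol/L

[HCO3⁻] = 3.28 mmol/L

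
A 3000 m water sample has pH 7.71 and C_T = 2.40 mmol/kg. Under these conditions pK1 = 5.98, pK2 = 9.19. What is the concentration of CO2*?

α₀ = 1 / (1 + K1/[H⁺] + K1K2/[H⁺]²) = 1 / (1 + 10^+1.73 + 10^+0.25)
   = 1 / (1 + 53.703 + 1.7783) = 1/56.481 = 0.01770
[CO2*] = α₀ × DIC = 0.01770 × 2.40 = 0.0425 mmol/kg

[CO2*] = 0.0425 mmol/kg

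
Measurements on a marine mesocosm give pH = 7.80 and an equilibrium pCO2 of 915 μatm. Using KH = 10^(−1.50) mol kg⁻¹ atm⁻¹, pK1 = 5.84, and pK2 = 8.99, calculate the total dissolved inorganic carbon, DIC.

DIC = 2.84 mmol/kg

[CO2*] = KH · pCO2 = 10^(−1.50) × 915×10^-6 = 2.893×10^-5 mol/kg
α₀ = 1/(1 + K1/[H⁺] + K1K2/[H⁺]²) = 1/(1 + 10^+1.96 + 10^+0.77) = 0.01019
DIC = [CO2*]/α₀ = 2.893×10^-5 / 0.01019 = 2.84 mmol/kg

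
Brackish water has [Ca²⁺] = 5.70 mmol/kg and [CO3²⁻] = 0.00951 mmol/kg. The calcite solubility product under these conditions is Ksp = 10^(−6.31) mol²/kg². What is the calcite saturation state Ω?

Ω = 0.111

Ksp = 10^(−6.31) = 4.898×10^-7
Ω = [Ca²⁺][CO3²⁻]/Ksp = (5.70×10^-3)(0.00951×10^-3) / 4.898×10^-7 = 0.111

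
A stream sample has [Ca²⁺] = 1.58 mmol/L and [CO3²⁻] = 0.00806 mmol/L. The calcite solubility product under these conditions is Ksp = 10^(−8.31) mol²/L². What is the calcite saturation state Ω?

Ksp = 10^(−8.31) = 4.898×10^-9
Ω = [Ca²⁺][CO3²⁻]/Ksp = (1.58×10^-3)(0.00806×10^-3) / 4.898×10^-9 = 2.60

Ω = 2.60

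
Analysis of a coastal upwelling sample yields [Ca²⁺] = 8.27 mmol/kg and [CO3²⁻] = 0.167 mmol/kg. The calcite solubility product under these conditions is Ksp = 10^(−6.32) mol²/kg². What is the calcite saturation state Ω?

Ksp = 10^(−6.32) = 4.786×10^-7
Ω = [Ca²⁺][CO3²⁻]/Ksp = (8.27×10^-3)(0.167×10^-3) / 4.786×10^-7 = 2.89

Ω = 2.89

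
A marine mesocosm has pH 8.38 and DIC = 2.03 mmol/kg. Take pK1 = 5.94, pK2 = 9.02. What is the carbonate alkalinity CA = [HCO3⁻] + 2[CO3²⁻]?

CA = [HCO3⁻] + 2[CO3²⁻] = (α₁ + 2α₂)·DIC
At pH 8.38: [H⁺]/K1 = 10^-2.44 = 0.0036308, K2/[H⁺] = 10^-0.64 = 0.22909
α₁ = 1/(1 + 0.0036308 + 0.22909) = 1/1.2327 = 0.8112; α₂ = α₁·K2/[H⁺] = 0.1858
α₁ + 2α₂ = 1.1829
CA = 1.1829 × 2.03 = 2.40 mmol/kg

CA = 2.40 mmol/kg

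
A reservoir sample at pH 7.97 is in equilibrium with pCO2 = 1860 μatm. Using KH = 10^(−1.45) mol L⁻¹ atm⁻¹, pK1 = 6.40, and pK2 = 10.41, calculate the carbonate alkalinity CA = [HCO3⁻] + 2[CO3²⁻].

[CO2*] = KH · pCO2 = 10^(−1.45) × 1860×10^-6 = 6.600×10^-5 mol/L
α₀ = 1/(1 + K1/[H⁺] + K1K2/[H⁺]²) = 1/(1 + 10^+1.57 + 10^-0.87) = 0.02612
DIC = [CO2*]/α₀ = 6.600×10^-5 / 0.02612 = 2.527 mmol/L
CA = (α₁ + 2α₂)·DIC = (0.9704 + 2×0.003523) × 2.527 = 2.47 mmol/L

CA = 2.47 mmol/L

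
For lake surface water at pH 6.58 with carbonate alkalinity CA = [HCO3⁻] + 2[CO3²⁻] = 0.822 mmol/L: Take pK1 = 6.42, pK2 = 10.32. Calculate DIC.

DIC = 1.39 mmol/L

CA = [HCO3⁻] + 2[CO3²⁻] = (α₁ + 2α₂)·DIC
At pH 6.58: [H⁺]/K1 = 10^-0.16 = 0.69183, K2/[H⁺] = 10^-3.74 = 0.00018197
α₁ = 1/(1 + 0.69183 + 0.00018197) = 1/1.6920 = 0.5910; α₂ = α₁·K2/[H⁺] = 0.0001075
α₁ + 2α₂ = 0.5912
DIC = CA / (α₁ + 2α₂) = 0.822 / 0.5912 = 1.39 mmol/L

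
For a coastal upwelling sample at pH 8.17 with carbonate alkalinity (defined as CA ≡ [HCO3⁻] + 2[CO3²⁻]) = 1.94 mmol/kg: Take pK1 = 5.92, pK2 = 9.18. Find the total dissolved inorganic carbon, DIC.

CA = [HCO3⁻] + 2[CO3²⁻] = (α₁ + 2α₂)·DIC
At pH 8.17: [H⁺]/K1 = 10^-2.25 = 0.0056234, K2/[H⁺] = 10^-1.01 = 0.097724
α₁ = 1/(1 + 0.0056234 + 0.097724) = 1/1.1033 = 0.9063; α₂ = α₁·K2/[H⁺] = 0.08857
α₁ + 2α₂ = 1.0835
DIC = CA / (α₁ + 2α₂) = 1.94 / 1.0835 = 1.79 mmol/kg

DIC = 1.79 mmol/kg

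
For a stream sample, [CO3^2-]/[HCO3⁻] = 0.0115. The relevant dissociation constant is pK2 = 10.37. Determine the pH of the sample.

pH = 8.43

From K2 = [H⁺][CO3^2-]/[HCO3⁻]:  pH = pK2 + log₁₀([CO3^2-]/[HCO3⁻])
log₁₀(0.0115) = -1.939
pH = 10.37 + (-1.939) = 8.43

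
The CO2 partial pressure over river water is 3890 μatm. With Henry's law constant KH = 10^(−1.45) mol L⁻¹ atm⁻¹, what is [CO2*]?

[CO2*] = 138 μmol/L

KH = 10^(−1.45) = 3.548×10^-2 mol L⁻¹ atm⁻¹
[CO2*] = KH · pCO2 = 3.548×10^-2 × 3890×10^-6 atm = 1.38×10^-4 mol/L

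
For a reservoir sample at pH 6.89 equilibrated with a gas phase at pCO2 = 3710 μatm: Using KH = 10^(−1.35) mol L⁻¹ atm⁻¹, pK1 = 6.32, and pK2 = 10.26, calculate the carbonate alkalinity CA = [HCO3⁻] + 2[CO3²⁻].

[CO2*] = KH · pCO2 = 10^(−1.35) × 3710×10^-6 = 1.657×10^-4 mol/L
α₀ = 1/(1 + K1/[H⁺] + K1K2/[H⁺]²) = 1/(1 + 10^+0.57 + 10^-2.80) = 0.2120
DIC = [CO2*]/α₀ = 1.657×10^-4 / 0.2120 = 0.7817 mmol/L
CA = (α₁ + 2α₂)·DIC = (0.7877 + 2×0.0003360) × 0.7817 = 0.616 mmol/L

CA = 0.616 mmol/L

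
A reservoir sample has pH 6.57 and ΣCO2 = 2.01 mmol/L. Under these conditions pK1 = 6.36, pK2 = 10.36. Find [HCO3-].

[HCO3⁻] = 1.24 mmol/L

α₁ = 1 / (1 + [H⁺]/K1 + K2/[H⁺]) = 1 / (1 + 10^-0.21 + 10^-3.79)
   = 1 / (1 + 0.61660 + 0.00016218) = 1/1.6168 = 0.6185
[HCO3⁻] = α₁ × DIC = 0.6185 × 2.01 = 1.24 mmol/L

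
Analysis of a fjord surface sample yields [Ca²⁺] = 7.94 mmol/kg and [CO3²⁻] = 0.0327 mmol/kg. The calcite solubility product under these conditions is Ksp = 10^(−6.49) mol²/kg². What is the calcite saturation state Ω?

Ω = 0.802

Ksp = 10^(−6.49) = 3.236×10^-7
Ω = [Ca²⁺][CO3²⁻]/Ksp = (7.94×10^-3)(0.0327×10^-3) / 3.236×10^-7 = 0.802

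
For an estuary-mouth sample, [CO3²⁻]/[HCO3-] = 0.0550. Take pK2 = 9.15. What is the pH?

pH = 7.89

From K2 = [H⁺][CO3²⁻]/[HCO3-]:  pH = pK2 + log₁₀([CO3²⁻]/[HCO3-])
log₁₀(0.0550) = -1.260
pH = 9.15 + (-1.260) = 7.89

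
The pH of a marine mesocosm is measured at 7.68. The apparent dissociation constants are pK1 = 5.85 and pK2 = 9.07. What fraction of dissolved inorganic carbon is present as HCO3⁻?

α₁ = 1 / (1 + [H⁺]/K1 + K2/[H⁺]) = 1 / (1 + 10^-1.83 + 10^-1.39)
   = 1 / (1 + 0.014791 + 0.040738) = 1/1.0555 = 0.9474

α₁ = 0.947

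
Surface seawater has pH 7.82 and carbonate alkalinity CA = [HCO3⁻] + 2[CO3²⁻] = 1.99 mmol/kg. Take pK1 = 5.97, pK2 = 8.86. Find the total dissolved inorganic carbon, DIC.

DIC = 1.86 mmol/kg

CA = [HCO3⁻] + 2[CO3²⁻] = (α₁ + 2α₂)·DIC
At pH 7.82: [H⁺]/K1 = 10^-1.85 = 0.014125, K2/[H⁺] = 10^-1.04 = 0.091201
α₁ = 1/(1 + 0.014125 + 0.091201) = 1/1.1053 = 0.9047; α₂ = α₁·K2/[H⁺] = 0.08251
α₁ + 2α₂ = 1.0697
DIC = CA / (α₁ + 2α₂) = 1.99 / 1.0697 = 1.86 mmol/kg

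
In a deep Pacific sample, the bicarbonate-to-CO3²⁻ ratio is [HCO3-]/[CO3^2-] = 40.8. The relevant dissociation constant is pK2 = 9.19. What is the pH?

pH = 7.58

From K2 = [H⁺][CO3^2-]/[HCO3-]:  pH = pK2 − log₁₀([HCO3-]/[CO3^2-])
log₁₀(40.8) = +1.611
pH = 9.19 − (+1.611) = 7.58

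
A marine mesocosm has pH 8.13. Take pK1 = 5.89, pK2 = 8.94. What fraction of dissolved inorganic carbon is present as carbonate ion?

α₂ = 1 / (1 + [H⁺]/K2 + [H⁺]²/(K1K2)) = 1 / (1 + 10^+0.81 + 10^-1.43)
   = 1 / (1 + 6.4565 + 0.037154) = 1/7.4937 = 0.1334

α₂ = 0.133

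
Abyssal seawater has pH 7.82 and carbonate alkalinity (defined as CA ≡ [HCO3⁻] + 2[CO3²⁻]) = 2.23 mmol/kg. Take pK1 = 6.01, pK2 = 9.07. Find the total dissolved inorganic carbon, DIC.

CA = [HCO3⁻] + 2[CO3²⁻] = (α₁ + 2α₂)·DIC
At pH 7.82: [H⁺]/K1 = 10^-1.81 = 0.015488, K2/[H⁺] = 10^-1.25 = 0.056234
α₁ = 1/(1 + 0.015488 + 0.056234) = 1/1.0717 = 0.9331; α₂ = α₁·K2/[H⁺] = 0.05247
α₁ + 2α₂ = 1.0380
DIC = CA / (α₁ + 2α₂) = 2.23 / 1.0380 = 2.15 mmol/kg

DIC = 2.15 mmol/kg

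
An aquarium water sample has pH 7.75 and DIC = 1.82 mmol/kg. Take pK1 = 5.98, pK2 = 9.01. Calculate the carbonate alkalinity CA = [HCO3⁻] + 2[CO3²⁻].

CA = [HCO3⁻] + 2[CO3²⁻] = (α₁ + 2α₂)·DIC
At pH 7.75: [H⁺]/K1 = 10^-1.77 = 0.016982, K2/[H⁺] = 10^-1.26 = 0.054954
α₁ = 1/(1 + 0.016982 + 0.054954) = 1/1.0719 = 0.9329; α₂ = α₁·K2/[H⁺] = 0.05127
α₁ + 2α₂ = 1.0354
CA = 1.0354 × 1.82 = 1.88 mmol/kg

CA = 1.88 mmol/kg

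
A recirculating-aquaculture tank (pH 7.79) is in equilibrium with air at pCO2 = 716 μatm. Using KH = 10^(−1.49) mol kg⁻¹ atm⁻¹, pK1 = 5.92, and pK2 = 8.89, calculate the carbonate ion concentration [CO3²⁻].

[CO3²⁻] = 0.136 mmol/kg

[CO2*] = KH · pCO2 = 10^(−1.49) × 716×10^-6 = 2.317×10^-5 mol/kg
α₀ = 1/(1 + K1/[H⁺] + K1K2/[H⁺]²) = 1/(1 + 10^+1.87 + 10^+0.77) = 0.01234
DIC = [CO2*]/α₀ = 2.317×10^-5 / 0.01234 = 1.877 mmol/kg
[CO3²⁻] = α₂·DIC; α₂ = 0.07268, so [CO3²⁻] = 0.07268 × 1.877 = 0.136 mmol/kg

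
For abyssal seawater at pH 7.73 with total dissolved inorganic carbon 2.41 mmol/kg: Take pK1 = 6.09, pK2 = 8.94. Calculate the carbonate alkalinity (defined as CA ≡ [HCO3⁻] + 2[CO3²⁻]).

CA = [HCO3⁻] + 2[CO3²⁻] = (α₁ + 2α₂)·DIC
At pH 7.73: [H⁺]/K1 = 10^-1.64 = 0.022909, K2/[H⁺] = 10^-1.21 = 0.061660
α₁ = 1/(1 + 0.022909 + 0.061660) = 1/1.0846 = 0.9220; α₂ = α₁·K2/[H⁺] = 0.05685
α₁ + 2α₂ = 1.0357
CA = 1.0357 × 2.41 = 2.50 mmol/kg

CA = 2.50 mmol/kg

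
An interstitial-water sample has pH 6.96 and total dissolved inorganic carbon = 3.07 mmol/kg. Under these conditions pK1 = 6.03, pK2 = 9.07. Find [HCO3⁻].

[HCO3⁻] = 2.73 mmol/kg

α₁ = 1 / (1 + [H⁺]/K1 + K2/[H⁺]) = 1 / (1 + 10^-0.93 + 10^-2.11)
   = 1 / (1 + 0.11749 + 0.0077625) = 1/1.1253 = 0.8887
[HCO3⁻] = α₁ × DIC = 0.8887 × 3.07 = 2.73 mmol/kg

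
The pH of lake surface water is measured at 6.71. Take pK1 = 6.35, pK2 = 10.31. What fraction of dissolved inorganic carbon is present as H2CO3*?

α₀ = 1 / (1 + K1/[H⁺] + K1K2/[H⁺]²) = 1 / (1 + 10^+0.36 + 10^-3.24)
   = 1 / (1 + 2.2909 + 0.00057544) = 1/3.2914 = 0.3038

α₀ = 0.304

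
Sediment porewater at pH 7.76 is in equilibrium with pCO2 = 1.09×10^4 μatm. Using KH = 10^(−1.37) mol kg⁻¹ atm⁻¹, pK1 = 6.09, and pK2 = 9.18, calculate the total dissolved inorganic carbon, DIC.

[CO2*] = KH · pCO2 = 10^(−1.37) × 1.09×10^4×10^-6 = 4.650×10^-4 mol/kg
α₀ = 1/(1 + K1/[H⁺] + K1K2/[H⁺]²) = 1/(1 + 10^+1.67 + 10^+0.25) = 0.02018
DIC = [CO2*]/α₀ = 4.650×10^-4 / 0.02018 = 23.0 mmol/kg

DIC = 23.0 mmol/kg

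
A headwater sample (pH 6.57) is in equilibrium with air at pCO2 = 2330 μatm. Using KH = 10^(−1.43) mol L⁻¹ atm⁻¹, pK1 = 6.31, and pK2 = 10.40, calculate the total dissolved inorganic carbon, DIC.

DIC = 0.244 mmol/L

[CO2*] = KH · pCO2 = 10^(−1.43) × 2330×10^-6 = 8.657×10^-5 mol/L
α₀ = 1/(1 + K1/[H⁺] + K1K2/[H⁺]²) = 1/(1 + 10^+0.26 + 10^-3.57) = 0.3546
DIC = [CO2*]/α₀ = 8.657×10^-5 / 0.3546 = 0.244 mmol/L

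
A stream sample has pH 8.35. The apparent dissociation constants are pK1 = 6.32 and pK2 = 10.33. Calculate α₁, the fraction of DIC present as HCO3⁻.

α₁ = 0.981

α₁ = 1 / (1 + [H⁺]/K1 + K2/[H⁺]) = 1 / (1 + 10^-2.03 + 10^-1.98)
   = 1 / (1 + 0.0093325 + 0.010471) = 1/1.0198 = 0.9806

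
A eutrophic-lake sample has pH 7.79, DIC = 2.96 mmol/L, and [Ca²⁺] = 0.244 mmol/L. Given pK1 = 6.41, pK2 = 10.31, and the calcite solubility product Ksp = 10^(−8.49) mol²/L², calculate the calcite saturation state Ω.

Ω = 0.645

α₂ = 1 / (1 + [H⁺]/K2 + [H⁺]²/(K1K2)) = 1 / (1 + 10^+2.52 + 10^+1.14)
   = 1 / (1 + 331.13 + 13.804) = 1/345.93 = 0.002891
[CO3²⁻] = α₂ × DIC = 0.002891 × 2.96 = 0.008557 mmol/L = 8.557 μmol/L
Ksp = 10^(−8.49) = 3.236×10^-9
Ω = [Ca²⁺][CO3²⁻]/Ksp = (0.244×10^-3)(8.557×10^-6) / 3.236×10^-9 = 0.645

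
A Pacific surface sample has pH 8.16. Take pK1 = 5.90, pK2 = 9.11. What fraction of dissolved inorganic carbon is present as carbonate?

α₂ = 0.100

α₂ = 1 / (1 + [H⁺]/K2 + [H⁺]²/(K1K2)) = 1 / (1 + 10^+0.95 + 10^-1.31)
   = 1 / (1 + 8.9125 + 0.048978) = 1/9.9615 = 0.1004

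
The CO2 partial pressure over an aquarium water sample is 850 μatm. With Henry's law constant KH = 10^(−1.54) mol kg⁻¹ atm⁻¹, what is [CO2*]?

[CO2*] = 24.5 μmol/kg

KH = 10^(−1.54) = 2.884×10^-2 mol kg⁻¹ atm⁻¹
[CO2*] = KH · pCO2 = 2.884×10^-2 × 850×10^-6 atm = 2.45×10^-5 mol/kg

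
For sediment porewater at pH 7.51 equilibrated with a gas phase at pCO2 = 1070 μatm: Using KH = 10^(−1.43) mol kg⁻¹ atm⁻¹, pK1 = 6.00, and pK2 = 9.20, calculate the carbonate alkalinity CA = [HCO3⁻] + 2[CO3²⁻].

CA = 1.34 mmol/kg

[CO2*] = KH · pCO2 = 10^(−1.43) × 1070×10^-6 = 3.975×10^-5 mol/kg
α₀ = 1/(1 + K1/[H⁺] + K1K2/[H⁺]²) = 1/(1 + 10^+1.51 + 10^-0.18) = 0.02939
DIC = [CO2*]/α₀ = 3.975×10^-5 / 0.02939 = 1.352 mmol/kg
CA = (α₁ + 2α₂)·DIC = (0.9512 + 2×0.01942) × 1.352 = 1.34 mmol/kg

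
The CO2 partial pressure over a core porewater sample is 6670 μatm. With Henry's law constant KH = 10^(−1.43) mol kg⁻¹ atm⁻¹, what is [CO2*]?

KH = 10^(−1.43) = 3.715×10^-2 mol kg⁻¹ atm⁻¹
[CO2*] = KH · pCO2 = 3.715×10^-2 × 6670×10^-6 atm = 2.48×10^-4 mol/kg

[CO2*] = 248 μmol/kg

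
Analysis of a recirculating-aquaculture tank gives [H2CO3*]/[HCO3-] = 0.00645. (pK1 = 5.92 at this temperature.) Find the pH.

pH = 8.11

From K1 = [H⁺][HCO3-]/[H2CO3*]:  pH = pK1 − log₁₀([H2CO3*]/[HCO3-])
log₁₀(0.00645) = -2.190
pH = 5.92 − (-2.190) = 8.11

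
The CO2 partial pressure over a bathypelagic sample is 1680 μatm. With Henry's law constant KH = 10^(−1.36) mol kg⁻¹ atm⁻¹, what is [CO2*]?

KH = 10^(−1.36) = 4.365×10^-2 mol kg⁻¹ atm⁻¹
[CO2*] = KH · pCO2 = 4.365×10^-2 × 1680×10^-6 atm = 7.33×10^-5 mol/kg

[CO2*] = 73.3 μmol/kg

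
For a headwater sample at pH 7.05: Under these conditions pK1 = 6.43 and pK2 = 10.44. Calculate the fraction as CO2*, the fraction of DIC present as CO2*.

α₀ = 0.193

α₀ = 1 / (1 + K1/[H⁺] + K1K2/[H⁺]²) = 1 / (1 + 10^+0.62 + 10^-2.77)
   = 1 / (1 + 4.1687 + 0.0016982) = 1/5.1704 = 0.1934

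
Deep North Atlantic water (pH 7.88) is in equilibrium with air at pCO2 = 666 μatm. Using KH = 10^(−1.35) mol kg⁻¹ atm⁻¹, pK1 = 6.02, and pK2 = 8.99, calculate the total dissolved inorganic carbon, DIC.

DIC = 2.35 mmol/kg

[CO2*] = KH · pCO2 = 10^(−1.35) × 666×10^-6 = 2.975×10^-5 mol/kg
α₀ = 1/(1 + K1/[H⁺] + K1K2/[H⁺]²) = 1/(1 + 10^+1.86 + 10^+0.75) = 0.01265
DIC = [CO2*]/α₀ = 2.975×10^-5 / 0.01265 = 2.35 mmol/kg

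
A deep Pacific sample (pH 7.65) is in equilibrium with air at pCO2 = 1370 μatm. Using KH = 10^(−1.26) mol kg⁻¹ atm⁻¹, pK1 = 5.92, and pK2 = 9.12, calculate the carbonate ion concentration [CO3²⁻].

[CO3²⁻] = 0.137 mmol/kg

[CO2*] = KH · pCO2 = 10^(−1.26) × 1370×10^-6 = 7.529×10^-5 mol/kg
α₀ = 1/(1 + K1/[H⁺] + K1K2/[H⁺]²) = 1/(1 + 10^+1.73 + 10^+0.26) = 0.01769
DIC = [CO2*]/α₀ = 7.529×10^-5 / 0.01769 = 4.255 mmol/kg
[CO3²⁻] = α₂·DIC; α₂ = 0.03219, so [CO3²⁻] = 0.03219 × 4.255 = 0.137 mmol/kg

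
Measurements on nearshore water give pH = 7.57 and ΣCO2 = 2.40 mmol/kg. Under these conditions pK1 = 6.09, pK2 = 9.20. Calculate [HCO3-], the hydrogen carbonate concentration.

[HCO3⁻] = 2.27 mmol/kg

α₁ = 1 / (1 + [H⁺]/K1 + K2/[H⁺]) = 1 / (1 + 10^-1.48 + 10^-1.63)
   = 1 / (1 + 0.033113 + 0.023442) = 1/1.0566 = 0.9465
[HCO3⁻] = α₁ × DIC = 0.9465 × 2.40 = 2.27 mmol/kg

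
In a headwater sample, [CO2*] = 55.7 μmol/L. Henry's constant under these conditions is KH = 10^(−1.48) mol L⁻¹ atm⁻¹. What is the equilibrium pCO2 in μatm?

KH = 10^(−1.48) = 3.311×10^-2 mol L⁻¹ atm⁻¹
pCO2 = [CO2*]/KH = 55.7×10^-6 / 3.311×10^-2 = 1.68×10^-3 atm = 1680 μatm

pCO2 = 1680 μatm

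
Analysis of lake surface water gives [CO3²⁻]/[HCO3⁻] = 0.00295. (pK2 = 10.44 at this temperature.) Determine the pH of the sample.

From K2 = [H⁺][CO3²⁻]/[HCO3⁻]:  pH = pK2 + log₁₀([CO3²⁻]/[HCO3⁻])
log₁₀(0.00295) = -2.530
pH = 10.44 + (-2.530) = 7.91

pH = 7.91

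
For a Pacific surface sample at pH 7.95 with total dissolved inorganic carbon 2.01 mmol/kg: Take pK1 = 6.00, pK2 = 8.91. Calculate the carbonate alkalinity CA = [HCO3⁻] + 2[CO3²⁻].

CA = [HCO3⁻] + 2[CO3²⁻] = (α₁ + 2α₂)·DIC
At pH 7.95: [H⁺]/K1 = 10^-1.95 = 0.011220, K2/[H⁺] = 10^-0.96 = 0.10965
α₁ = 1/(1 + 0.011220 + 0.10965) = 1/1.1209 = 0.8922; α₂ = α₁·K2/[H⁺] = 0.09782
α₁ + 2α₂ = 1.0878
CA = 1.0878 × 2.01 = 2.19 mmol/kg

CA = 2.19 mmol/kg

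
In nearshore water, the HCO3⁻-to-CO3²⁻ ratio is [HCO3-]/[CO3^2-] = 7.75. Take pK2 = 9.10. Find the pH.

pH = 8.21

From K2 = [H⁺][CO3^2-]/[HCO3-]:  pH = pK2 − log₁₀([HCO3-]/[CO3^2-])
log₁₀(7.75) = +0.889
pH = 9.10 − (+0.889) = 8.21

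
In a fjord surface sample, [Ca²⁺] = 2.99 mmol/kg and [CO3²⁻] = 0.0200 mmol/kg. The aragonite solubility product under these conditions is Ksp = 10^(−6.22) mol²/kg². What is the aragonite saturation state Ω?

Ksp = 10^(−6.22) = 6.026×10^-7
Ω = [Ca²⁺][CO3²⁻]/Ksp = (2.99×10^-3)(0.0200×10^-3) / 6.026×10^-7 = 0.0992

Ω = 0.0992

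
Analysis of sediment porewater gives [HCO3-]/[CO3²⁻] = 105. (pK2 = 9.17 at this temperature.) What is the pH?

pH = 7.15

From K2 = [H⁺][CO3²⁻]/[HCO3-]:  pH = pK2 − log₁₀([HCO3-]/[CO3²⁻])
log₁₀(105) = +2.021
pH = 9.17 − (+2.021) = 7.15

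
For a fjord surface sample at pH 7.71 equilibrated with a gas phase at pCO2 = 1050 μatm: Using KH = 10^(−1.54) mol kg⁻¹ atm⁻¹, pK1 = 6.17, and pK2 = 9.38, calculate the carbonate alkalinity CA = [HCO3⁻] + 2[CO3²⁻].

CA = 1.09 mmol/kg

[CO2*] = KH · pCO2 = 10^(−1.54) × 1050×10^-6 = 3.028×10^-5 mol/kg
α₀ = 1/(1 + K1/[H⁺] + K1K2/[H⁺]²) = 1/(1 + 10^+1.54 + 10^-0.13) = 0.02746
DIC = [CO2*]/α₀ = 3.028×10^-5 / 0.02746 = 1.103 mmol/kg
CA = (α₁ + 2α₂)·DIC = (0.9522 + 2×0.02036) × 1.103 = 1.09 mmol/kg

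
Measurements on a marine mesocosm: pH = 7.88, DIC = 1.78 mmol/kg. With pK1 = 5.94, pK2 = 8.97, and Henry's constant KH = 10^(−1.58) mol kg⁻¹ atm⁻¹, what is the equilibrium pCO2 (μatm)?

α₀ = 1 / (1 + K1/[H⁺] + K1K2/[H⁺]²) = 1 / (1 + 10^+1.94 + 10^+0.85)
   = 1 / (1 + 87.096 + 7.0795) = 1/95.176 = 0.01051
[CO2*] = α₀ × DIC = 0.01051 × 1.78 = 0.01870 mmol/kg = 18.70 μmol/kg
pCO2 = [CO2*]/KH = 1.870×10^-5 / 2.630×10^-2 = 711 μatm

pCO2 = 711 μatm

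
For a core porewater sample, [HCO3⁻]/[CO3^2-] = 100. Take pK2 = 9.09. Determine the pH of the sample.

From K2 = [H⁺][CO3^2-]/[HCO3⁻]:  pH = pK2 − log₁₀([HCO3⁻]/[CO3^2-])
log₁₀(100) = +2.000
pH = 9.09 − (+2.000) = 7.09

pH = 7.09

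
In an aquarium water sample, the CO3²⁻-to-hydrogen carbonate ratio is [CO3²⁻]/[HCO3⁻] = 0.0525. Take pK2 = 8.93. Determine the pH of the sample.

From K2 = [H⁺][CO3²⁻]/[HCO3⁻]:  pH = pK2 + log₁₀([CO3²⁻]/[HCO3⁻])
log₁₀(0.0525) = -1.280
pH = 8.93 + (-1.280) = 7.65

pH = 7.65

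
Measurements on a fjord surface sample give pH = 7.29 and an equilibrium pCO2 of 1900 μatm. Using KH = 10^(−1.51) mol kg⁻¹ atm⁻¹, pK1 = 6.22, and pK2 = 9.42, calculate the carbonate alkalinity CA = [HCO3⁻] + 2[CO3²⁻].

[CO2*] = KH · pCO2 = 10^(−1.51) × 1900×10^-6 = 5.872×10^-5 mol/kg
α₀ = 1/(1 + K1/[H⁺] + K1K2/[H⁺]²) = 1/(1 + 10^+1.07 + 10^-1.06) = 0.07791
DIC = [CO2*]/α₀ = 5.872×10^-5 / 0.07791 = 0.7537 mmol/kg
CA = (α₁ + 2α₂)·DIC = (0.9153 + 2×0.006785) × 0.7537 = 0.700 mmol/kg

CA = 0.700 mmol/kg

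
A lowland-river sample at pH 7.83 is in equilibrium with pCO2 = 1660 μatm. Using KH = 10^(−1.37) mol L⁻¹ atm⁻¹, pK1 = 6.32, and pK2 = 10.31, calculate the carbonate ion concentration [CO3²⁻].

[CO3²⁻] = 7.59 μmol/L

[CO2*] = KH · pCO2 = 10^(−1.37) × 1660×10^-6 = 7.081×10^-5 mol/L
α₀ = 1/(1 + K1/[H⁺] + K1K2/[H⁺]²) = 1/(1 + 10^+1.51 + 10^-0.97) = 0.02988
DIC = [CO2*]/α₀ = 7.081×10^-5 / 0.02988 = 2.370 mmol/L
[CO3²⁻] = α₂·DIC; α₂ = 0.003202, so [CO3²⁻] = 0.003202 × 2.370 = 0.00759 mmol/L = 7.59 μmol/L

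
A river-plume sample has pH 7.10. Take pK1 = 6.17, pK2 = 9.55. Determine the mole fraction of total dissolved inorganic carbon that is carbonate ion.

α₂ = 1 / (1 + [H⁺]/K2 + [H⁺]²/(K1K2)) = 1 / (1 + 10^+2.45 + 10^+1.52)
   = 1 / (1 + 281.84 + 33.113) = 1/315.95 = 0.003165

α₂ = 0.00317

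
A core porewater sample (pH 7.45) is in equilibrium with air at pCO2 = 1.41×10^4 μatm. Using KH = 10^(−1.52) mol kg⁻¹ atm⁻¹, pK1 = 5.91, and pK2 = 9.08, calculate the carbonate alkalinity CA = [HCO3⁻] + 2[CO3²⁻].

CA = 15.5 mmol/kg

[CO2*] = KH · pCO2 = 10^(−1.52) × 1.41×10^4×10^-6 = 4.258×10^-4 mol/kg
α₀ = 1/(1 + K1/[H⁺] + K1K2/[H⁺]²) = 1/(1 + 10^+1.54 + 10^-0.09) = 0.02741
DIC = [CO2*]/α₀ = 4.258×10^-4 / 0.02741 = 15.54 mmol/kg
CA = (α₁ + 2α₂)·DIC = (0.9503 + 2×0.02228) × 15.54 = 15.5 mmol/kg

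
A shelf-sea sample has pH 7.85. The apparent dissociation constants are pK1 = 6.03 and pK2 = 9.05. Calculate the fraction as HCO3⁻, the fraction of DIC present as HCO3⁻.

α₁ = 0.927

α₁ = 1 / (1 + [H⁺]/K1 + K2/[H⁺]) = 1 / (1 + 10^-1.82 + 10^-1.20)
   = 1 / (1 + 0.015136 + 0.063096) = 1/1.0782 = 0.9274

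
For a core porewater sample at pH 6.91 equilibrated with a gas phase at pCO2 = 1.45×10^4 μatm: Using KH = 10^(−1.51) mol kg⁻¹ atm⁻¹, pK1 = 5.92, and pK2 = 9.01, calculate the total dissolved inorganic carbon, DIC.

[CO2*] = KH · pCO2 = 10^(−1.51) × 1.45×10^4×10^-6 = 4.481×10^-4 mol/kg
α₀ = 1/(1 + K1/[H⁺] + K1K2/[H⁺]²) = 1/(1 + 10^+0.99 + 10^-1.11) = 0.09217
DIC = [CO2*]/α₀ = 4.481×10^-4 / 0.09217 = 4.86 mmol/kg

DIC = 4.86 mmol/kg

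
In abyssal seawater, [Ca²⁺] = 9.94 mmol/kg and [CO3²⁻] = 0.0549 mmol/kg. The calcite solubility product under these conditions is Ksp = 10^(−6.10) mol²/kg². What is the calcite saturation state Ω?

Ksp = 10^(−6.10) = 7.943×10^-7
Ω = [Ca²⁺][CO3²⁻]/Ksp = (9.94×10^-3)(0.0549×10^-3) / 7.943×10^-7 = 0.687

Ω = 0.687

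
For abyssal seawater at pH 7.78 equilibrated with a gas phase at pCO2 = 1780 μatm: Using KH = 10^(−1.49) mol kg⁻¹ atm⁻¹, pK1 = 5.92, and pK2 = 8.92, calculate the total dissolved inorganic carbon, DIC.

[CO2*] = KH · pCO2 = 10^(−1.49) × 1780×10^-6 = 5.760×10^-5 mol/kg
α₀ = 1/(1 + K1/[H⁺] + K1K2/[H⁺]²) = 1/(1 + 10^+1.86 + 10^+0.72) = 0.01271
DIC = [CO2*]/α₀ = 5.760×10^-5 / 0.01271 = 4.53 mmol/kg

DIC = 4.53 mmol/kg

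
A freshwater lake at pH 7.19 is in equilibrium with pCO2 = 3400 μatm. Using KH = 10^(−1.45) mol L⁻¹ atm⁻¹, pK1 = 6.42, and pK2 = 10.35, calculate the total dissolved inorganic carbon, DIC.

[CO2*] = KH · pCO2 = 10^(−1.45) × 3400×10^-6 = 1.206×10^-4 mol/L
α₀ = 1/(1 + K1/[H⁺] + K1K2/[H⁺]²) = 1/(1 + 10^+0.77 + 10^-2.39) = 0.1451
DIC = [CO2*]/α₀ = 1.206×10^-4 / 0.1451 = 0.831 mmol/L

DIC = 0.831 mmol/L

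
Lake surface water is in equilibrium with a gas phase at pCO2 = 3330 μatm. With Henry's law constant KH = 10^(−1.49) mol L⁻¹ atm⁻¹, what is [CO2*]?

[CO2*] = 108 μmol/L

KH = 10^(−1.49) = 3.236×10^-2 mol L⁻¹ atm⁻¹
[CO2*] = KH · pCO2 = 3.236×10^-2 × 3330×10^-6 atm = 1.08×10^-4 mol/L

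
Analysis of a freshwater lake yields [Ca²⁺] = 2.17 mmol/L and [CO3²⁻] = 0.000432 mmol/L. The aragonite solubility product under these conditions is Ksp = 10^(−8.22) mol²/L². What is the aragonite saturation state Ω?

Ksp = 10^(−8.22) = 6.026×10^-9
Ω = [Ca²⁺][CO3²⁻]/Ksp = (2.17×10^-3)(0.000432×10^-3) / 6.026×10^-9 = 0.156

Ω = 0.156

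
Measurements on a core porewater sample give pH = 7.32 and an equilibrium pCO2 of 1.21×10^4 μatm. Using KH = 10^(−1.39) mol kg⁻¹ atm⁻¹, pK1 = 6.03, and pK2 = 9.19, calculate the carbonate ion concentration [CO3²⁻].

[CO2*] = KH · pCO2 = 10^(−1.39) × 1.21×10^4×10^-6 = 4.929×10^-4 mol/kg
α₀ = 1/(1 + K1/[H⁺] + K1K2/[H⁺]²) = 1/(1 + 10^+1.29 + 10^-0.58) = 0.04817
DIC = [CO2*]/α₀ = 4.929×10^-4 / 0.04817 = 10.23 mmol/kg
[CO3²⁻] = α₂·DIC; α₂ = 0.01267, so [CO3²⁻] = 0.01267 × 10.23 = 0.130 mmol/kg

[CO3²⁻] = 0.130 mmol/kg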